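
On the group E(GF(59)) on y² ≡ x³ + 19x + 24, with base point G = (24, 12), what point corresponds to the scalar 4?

(31, 14)

Double-and-add on 4 = (100)₂. Start with G = (24, 12) for the leading 1-bit.
double: tangent at (24, 12): λ = (3·24² + 19)/(2·12) ≡ 36/24. 24⁻¹ ≡ 32 (mod 59), so λ ≡ 36·32 ≡ 31.
  x = λ² - 24 - 24 = 961 - 48 ≡ 28; y = λ·(24 - 28) - 12 ≡ 41. → (28, 41)
double: tangent at (28, 41): λ = (3·28² + 19)/(2·41) ≡ 11/23. 23⁻¹ ≡ 18 (mod 59), so λ ≡ 11·18 ≡ 21.
  x = λ² - 28 - 28 = 441 - 56 ≡ 31; y = λ·(28 - 31) - 41 ≡ 14. → (31, 14)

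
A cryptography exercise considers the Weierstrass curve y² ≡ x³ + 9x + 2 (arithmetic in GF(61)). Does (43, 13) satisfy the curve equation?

y² = 13² ≡ 47; x³ + 9x + 2 = 79896 ≡ 47 (mod 61). 47 = 47.

yes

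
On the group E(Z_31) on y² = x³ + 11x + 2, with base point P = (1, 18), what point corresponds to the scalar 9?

Double-and-add on 9 = (1001)₂. Start with P = (1, 18) for the leading 1-bit.
double: tangent at (1, 18): λ = (3·1² + 11)/(2·18) ≡ 14/5. 5⁻¹ ≡ 25 (mod 31) since 5·25 = 125 ≡ 1, so λ ≡ 14·25 ≡ 9.
  x = λ² - 1 - 1 = 81 - 2 ≡ 17; y = λ·(1 - 17) - 18 ≡ 24. → (17, 24)
double: tangent at (17, 24): λ = (3·17² + 11)/(2·24) ≡ 10/17. 17⁻¹ ≡ 11 (mod 31), so λ ≡ 10·11 ≡ 17.
  x = λ² - 17 - 17 = 289 - 34 ≡ 7; y = λ·(17 - 7) - 24 ≡ 22. → (7, 22)
double: tangent at (7, 22): λ = (3·7² + 11)/(2·22) ≡ 3/13. 13⁻¹ ≡ 12 (mod 31), so λ ≡ 3·12 ≡ 5.
  x = λ² - 7 - 7 = 25 - 14 ≡ 11; y = λ·(7 - 11) - 22 ≡ 20. → (11, 20)
add P: (11, 20) + (1, 18). λ = (18 - 20)/(1 - 11) ≡ 29/21 mod 31. 21⁻¹ ≡ 3 (mod 31), so λ ≡ 25.
  x = λ² - 11 - 1 = 625 - 12 ≡ 24; y = λ·(11 - 24) - 20 ≡ 27. → (24, 27)

(24, 27)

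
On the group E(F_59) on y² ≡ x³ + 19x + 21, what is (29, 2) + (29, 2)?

tangent at (29, 2): λ = (3·29² + 19)/(2·2) ≡ 5/4. 4⁻¹ ≡ 15 (mod 59), so λ ≡ 5·15 ≡ 16.
  x = λ² - 29 - 29 = 256 - 58 ≡ 21; y = λ·(29 - 21) - 2 ≡ 8. → (21, 8)

(21, 8)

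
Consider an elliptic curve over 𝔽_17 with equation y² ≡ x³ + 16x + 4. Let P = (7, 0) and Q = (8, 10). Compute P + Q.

(7, 0) + (8, 10). λ = (10 - 0)/(8 - 7) ≡ 10/1 mod 17. 1⁻¹ ≡ 1 (mod 17), so λ ≡ 10.
  x = λ² - 7 - 8 = 100 - 15 ≡ 0; y = λ·(7 - 0) - 0 ≡ 2. → (0, 2)

(0, 2)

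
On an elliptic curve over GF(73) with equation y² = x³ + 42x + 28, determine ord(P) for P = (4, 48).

3

2P: tangent at (4, 48): λ = (3·4² + 42)/(2·48) ≡ 17/23. 23⁻¹ ≡ 54 (mod 73), so λ ≡ 17·54 ≡ 42.
  x = λ² - 4 - 4 = 1764 - 8 ≡ 4; y = λ·(4 - 4) - 48 ≡ 25. → (4, 25)
3P: (4, 25) + (4, 48): same x and y₁ ≡ -y₂, so the sum is the point at infinity.
3P = the point at infinity, so the order is 3.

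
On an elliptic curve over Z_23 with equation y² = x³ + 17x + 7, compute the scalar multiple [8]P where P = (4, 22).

Double-and-add on 8 = (1000)₂. Start with P = (4, 22) for the leading 1-bit.
double: tangent at (4, 22): λ = (3·4² + 17)/(2·22) ≡ 19/21. 21⁻¹ ≡ 11 (mod 23), so λ ≡ 19·11 ≡ 2.
  x = λ² - 4 - 4 = 4 - 8 ≡ 19; y = λ·(4 - 19) - 22 ≡ 17. → (19, 17)
double: tangent at (19, 17): λ = (3·19² + 17)/(2·17) ≡ 19/11. 11⁻¹ ≡ 21 (mod 23), so λ ≡ 19·21 ≡ 8.
  x = λ² - 19 - 19 = 64 - 38 ≡ 3; y = λ·(19 - 3) - 17 ≡ 19. → (3, 19)
double: tangent at (3, 19): λ = (3·3² + 17)/(2·19) ≡ 21/15. 15⁻¹ ≡ 20 (mod 23), so λ ≡ 21·20 ≡ 6.
  x = λ² - 3 - 3 = 36 - 6 ≡ 7; y = λ·(3 - 7) - 19 ≡ 3. → (7, 3)

(7, 3)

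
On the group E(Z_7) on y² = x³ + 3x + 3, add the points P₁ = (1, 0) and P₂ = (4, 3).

(3, 5)

(1, 0) + (4, 3). λ = (3 - 0)/(4 - 1) ≡ 3/3 mod 7. 3⁻¹ ≡ 5 (mod 7), so λ ≡ 1.
  x = λ² - 1 - 4 = 1 - 5 ≡ 3; y = λ·(1 - 3) - 0 ≡ 5. → (3, 5)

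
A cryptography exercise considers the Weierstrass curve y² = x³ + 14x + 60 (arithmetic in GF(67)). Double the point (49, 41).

(65, 15)

tangent at (49, 41): λ = (3·49² + 14)/(2·41) ≡ 48/15. 15⁻¹ ≡ 9 (mod 67), so λ ≡ 48·9 ≡ 30.
  x = λ² - 49 - 49 = 900 - 98 ≡ 65; y = λ·(49 - 65) - 41 ≡ 15. → (65, 15)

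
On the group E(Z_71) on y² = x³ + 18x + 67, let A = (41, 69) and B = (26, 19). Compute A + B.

(23, 62)

(41, 69) + (26, 19). λ = (19 - 69)/(26 - 41) ≡ 21/56 mod 71. 56⁻¹ ≡ 52 (mod 71), so λ ≡ 27.
  x = λ² - 41 - 26 = 729 - 67 ≡ 23; y = λ·(41 - 23) - 69 ≡ 62. → (23, 62)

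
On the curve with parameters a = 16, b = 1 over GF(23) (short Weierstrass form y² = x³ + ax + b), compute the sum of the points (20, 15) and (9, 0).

(20, 15) + (9, 0). λ = (0 - 15)/(9 - 20) ≡ 8/12 mod 23. 12⁻¹ ≡ 2 (mod 23) since 12·2 = 24 ≡ 1, so λ ≡ 16.
  x = λ² - 20 - 9 = 256 - 29 ≡ 20; y = λ·(20 - 20) - 15 ≡ 8. → (20, 8)

(20, 8)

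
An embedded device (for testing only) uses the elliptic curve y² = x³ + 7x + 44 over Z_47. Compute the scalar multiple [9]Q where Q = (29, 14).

Repeated addition: build up to 9Q.
2Q: tangent at (29, 14): λ = (3·29² + 7)/(2·14) ≡ 39/28. 28⁻¹ ≡ 42 (mod 47), so λ ≡ 39·42 ≡ 40.
  x = λ² - 29 - 29 = 1600 - 58 ≡ 38; y = λ·(29 - 38) - 14 ≡ 2. → (38, 2)
3Q: (38, 2) + (29, 14). λ = (14 - 2)/(29 - 38) ≡ 12/38 mod 47. 38⁻¹ ≡ 26 (mod 47), so λ ≡ 30.
  x = λ² - 38 - 29 = 900 - 67 ≡ 34; y = λ·(38 - 34) - 2 ≡ 24. → (34, 24)
4Q: (34, 24) + (29, 14). λ = (14 - 24)/(29 - 34) ≡ 37/42 mod 47. 42⁻¹ ≡ 28 (mod 47), so λ ≡ 2.
  x = λ² - 34 - 29 = 4 - 63 ≡ 35; y = λ·(34 - 35) - 24 ≡ 21. → (35, 21)
5Q: (35, 21) + (29, 14). λ = (14 - 21)/(29 - 35) ≡ 40/41 mod 47. 41⁻¹ ≡ 39 (mod 47), so λ ≡ 9.
  x = λ² - 35 - 29 = 81 - 64 ≡ 17; y = λ·(35 - 17) - 21 ≡ 0. → (17, 0)
6Q: (17, 0) + (29, 14). λ = (14 - 0)/(29 - 17) ≡ 14/12 mod 47. 12⁻¹ ≡ 4 (mod 47) since 12·4 = 48 ≡ 1, so λ ≡ 9.
  x = λ² - 17 - 29 = 81 - 46 ≡ 35; y = λ·(17 - 35) - 0 ≡ 26. → (35, 26)
7Q: (35, 26) + (29, 14). λ = (14 - 26)/(29 - 35) ≡ 35/41 mod 47. 41⁻¹ ≡ 39 (mod 47) since 41·39 = 1599 ≡ 1, so λ ≡ 2.
  x = λ² - 35 - 29 = 4 - 64 ≡ 34; y = λ·(35 - 34) - 26 ≡ 23. → (34, 23)
8Q: (34, 23) + (29, 14). λ = (14 - 23)/(29 - 34) ≡ 38/42 mod 47. 42⁻¹ ≡ 28 (mod 47), so λ ≡ 30.
  x = λ² - 34 - 29 = 900 - 63 ≡ 38; y = λ·(34 - 38) - 23 ≡ 45. → (38, 45)
9Q: (38, 45) + (29, 14). λ = (14 - 45)/(29 - 38) ≡ 16/38 mod 47. 38⁻¹ ≡ 26 (mod 47), so λ ≡ 40.
  x = λ² - 38 - 29 = 1600 - 67 ≡ 29; y = λ·(38 - 29) - 45 ≡ 33. → (29, 33)

(29, 33)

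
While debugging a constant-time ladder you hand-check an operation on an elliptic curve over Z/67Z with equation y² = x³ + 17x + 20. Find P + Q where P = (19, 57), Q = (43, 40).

(19, 57) + (43, 40). λ = (40 - 57)/(43 - 19) ≡ 50/24 mod 67. 24⁻¹ ≡ 14 (mod 67) since 24·14 = 336 ≡ 1, so λ ≡ 30.
  x = λ² - 19 - 43 = 900 - 62 ≡ 34; y = λ·(19 - 34) - 57 ≡ 29. → (34, 29)

(34, 29)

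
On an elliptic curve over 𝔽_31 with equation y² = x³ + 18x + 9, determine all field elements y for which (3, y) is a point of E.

x³ + 18x + 9 = 90 ≡ 28 (mod 31).
Square roots of 28 mod 31: 11 and 20 (since 11² = 121 ≡ 28).

11, 20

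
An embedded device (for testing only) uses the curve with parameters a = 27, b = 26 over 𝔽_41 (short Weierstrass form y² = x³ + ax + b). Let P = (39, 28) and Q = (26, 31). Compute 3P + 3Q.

First 3P:
Repeated addition: build up to 3P.
2P: tangent at (39, 28): λ = (3·39² + 27)/(2·28) ≡ 39/15. 15⁻¹ ≡ 11 (mod 41), so λ ≡ 39·11 ≡ 19.
  x = λ² - 39 - 39 = 361 - 78 ≡ 37; y = λ·(39 - 37) - 28 ≡ 10. → (37, 10)
3P: (37, 10) + (39, 28). λ = (28 - 10)/(39 - 37) ≡ 18/2 mod 41. 2⁻¹ ≡ 21 (mod 41), so λ ≡ 9.
  x = λ² - 37 - 39 = 81 - 76 ≡ 5; y = λ·(37 - 5) - 10 ≡ 32. → (5, 32)
3P = (5, 32).
Next 3Q:
Repeated addition: build up to 3Q.
2Q: tangent at (26, 31): λ = (3·26² + 27)/(2·31) ≡ 5/21. 21⁻¹ ≡ 2 (mod 41), so λ ≡ 5·2 ≡ 10.
  x = λ² - 26 - 26 = 100 - 52 ≡ 7; y = λ·(26 - 7) - 31 ≡ 36. → (7, 36)
3Q: (7, 36) + (26, 31). λ = (31 - 36)/(26 - 7) ≡ 36/19 mod 41. 19⁻¹ ≡ 13 (mod 41), so λ ≡ 17.
  x = λ² - 7 - 26 = 289 - 33 ≡ 10; y = λ·(7 - 10) - 36 ≡ 36. → (10, 36)
3Q = (10, 36).
Finally 3P + 3Q:
(5, 32) + (10, 36). λ = (36 - 32)/(10 - 5) ≡ 4/5 mod 41. 5⁻¹ ≡ 33 (mod 41), so λ ≡ 9.
  x = λ² - 5 - 10 = 81 - 15 ≡ 25; y = λ·(5 - 25) - 32 ≡ 34. → (25, 34)

(25, 34)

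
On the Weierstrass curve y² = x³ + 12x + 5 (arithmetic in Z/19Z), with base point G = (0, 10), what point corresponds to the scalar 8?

(10, 2)

Repeated addition: build up to 8G.
2G: tangent at (0, 10): λ = (3·0² + 12)/(2·10) ≡ 12/1. 1⁻¹ ≡ 1 (mod 19), so λ ≡ 12·1 ≡ 12.
  x = λ² - 0 - 0 = 144 - 0 ≡ 11; y = λ·(0 - 11) - 10 ≡ 10. → (11, 10)
3G: (11, 10) + (0, 10). λ = (10 - 10)/(0 - 11) ≡ 0/8 mod 19. 8⁻¹ ≡ 12 (mod 19) since 8·12 = 96 ≡ 1, so λ ≡ 0.
  x = λ² - 11 - 0 = 0 - 11 ≡ 8; y = λ·(11 - 8) - 10 ≡ 9. → (8, 9)
4G: (8, 9) + (0, 10). λ = (10 - 9)/(0 - 8) ≡ 1/11 mod 19. 11⁻¹ ≡ 7 (mod 19), so λ ≡ 7.
  x = λ² - 8 - 0 = 49 - 8 ≡ 3; y = λ·(8 - 3) - 9 ≡ 7. → (3, 7)
5G: (3, 7) + (0, 10). λ = (10 - 7)/(0 - 3) ≡ 3/16 mod 19. 16⁻¹ ≡ 6 (mod 19), so λ ≡ 18.
  x = λ² - 3 - 0 = 324 - 3 ≡ 17; y = λ·(3 - 17) - 7 ≡ 7. → (17, 7)
6G: (17, 7) + (0, 10). λ = (10 - 7)/(0 - 17) ≡ 3/2 mod 19. 2⁻¹ ≡ 10 (mod 19) since 2·10 = 20 ≡ 1, so λ ≡ 11.
  x = λ² - 17 - 0 = 121 - 17 ≡ 9; y = λ·(17 - 9) - 7 ≡ 5. → (9, 5)
7G: (9, 5) + (0, 10). λ = (10 - 5)/(0 - 9) ≡ 5/10 mod 19. 10⁻¹ ≡ 2 (mod 19), so λ ≡ 10.
  x = λ² - 9 - 0 = 100 - 9 ≡ 15; y = λ·(9 - 15) - 5 ≡ 11. → (15, 11)
8G: (15, 11) + (0, 10). λ = (10 - 11)/(0 - 15) ≡ 18/4 mod 19. 4⁻¹ ≡ 5 (mod 19), so λ ≡ 14.
  x = λ² - 15 - 0 = 196 - 15 ≡ 10; y = λ·(15 - 10) - 11 ≡ 2. → (10, 2)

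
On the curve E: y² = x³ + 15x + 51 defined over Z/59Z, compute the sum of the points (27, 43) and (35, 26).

(43, 50)

(27, 43) + (35, 26). λ = (26 - 43)/(35 - 27) ≡ 42/8 mod 59. 8⁻¹ ≡ 37 (mod 59), so λ ≡ 20.
  x = λ² - 27 - 35 = 400 - 62 ≡ 43; y = λ·(27 - 43) - 43 ≡ 50. → (43, 50)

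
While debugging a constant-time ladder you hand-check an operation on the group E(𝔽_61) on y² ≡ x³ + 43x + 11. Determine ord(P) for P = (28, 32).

2P: tangent at (28, 32): λ = (3·28² + 43)/(2·32) ≡ 16/3. 3⁻¹ ≡ 41 (mod 61) since 3·41 = 123 ≡ 1, so λ ≡ 16·41 ≡ 46.
  x = λ² - 28 - 28 = 2116 - 56 ≡ 47; y = λ·(28 - 47) - 32 ≡ 9. → (47, 9)
3P: (47, 9) + (28, 32). λ = (32 - 9)/(28 - 47) ≡ 23/42 mod 61. 42⁻¹ ≡ 16 (mod 61) since 42·16 = 672 ≡ 1, so λ ≡ 2.
  x = λ² - 47 - 28 = 4 - 75 ≡ 51; y = λ·(47 - 51) - 9 ≡ 44. → (51, 44)
4P: (51, 44) + (28, 32). λ = (32 - 44)/(28 - 51) ≡ 49/38 mod 61. 38⁻¹ ≡ 53 (mod 61) since 38·53 = 2014 ≡ 1, so λ ≡ 35.
  x = λ² - 51 - 28 = 1225 - 79 ≡ 48; y = λ·(51 - 48) - 44 ≡ 0. → (48, 0)
5P: (48, 0) + (28, 32). λ = (32 - 0)/(28 - 48) ≡ 32/41 mod 61. 41⁻¹ ≡ 3 (mod 61) since 41·3 = 123 ≡ 1, so λ ≡ 35.
  x = λ² - 48 - 28 = 1225 - 76 ≡ 51; y = λ·(48 - 51) - 0 ≡ 17. → (51, 17)
6P: (51, 17) + (28, 32). λ = (32 - 17)/(28 - 51) ≡ 15/38 mod 61. 38⁻¹ ≡ 53 (mod 61), so λ ≡ 2.
  x = λ² - 51 - 28 = 4 - 79 ≡ 47; y = λ·(51 - 47) - 17 ≡ 52. → (47, 52)
7P: (47, 52) + (28, 32). λ = (32 - 52)/(28 - 47) ≡ 41/42 mod 61. 42⁻¹ ≡ 16 (mod 61), so λ ≡ 46.
  x = λ² - 47 - 28 = 2116 - 75 ≡ 28; y = λ·(47 - 28) - 52 ≡ 29. → (28, 29)
8P: (28, 29) + (28, 32): same x and y₁ ≡ -y₂, so the sum is the point at infinity.
8P = the point at infinity, so the order is 8.

8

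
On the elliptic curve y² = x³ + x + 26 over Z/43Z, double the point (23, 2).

tangent at (23, 2): λ = (3·23² + 1)/(2·2) ≡ 40/4. 4⁻¹ ≡ 11 (mod 43) since 4·11 = 44 ≡ 1, so λ ≡ 40·11 ≡ 10.
  x = λ² - 23 - 23 = 100 - 46 ≡ 11; y = λ·(23 - 11) - 2 ≡ 32. → (11, 32)

(11, 32)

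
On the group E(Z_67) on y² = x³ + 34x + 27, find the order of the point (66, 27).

3

2P: tangent at (66, 27): λ = (3·66² + 34)/(2·27) ≡ 37/54. 54⁻¹ ≡ 36 (mod 67), so λ ≡ 37·36 ≡ 59.
  x = λ² - 66 - 66 = 3481 - 132 ≡ 66; y = λ·(66 - 66) - 27 ≡ 40. → (66, 40)
3P: (66, 40) + (66, 27): same x and y₁ ≡ -y₂, so the sum is the point at infinity.
3P = the point at infinity, so the order is 3.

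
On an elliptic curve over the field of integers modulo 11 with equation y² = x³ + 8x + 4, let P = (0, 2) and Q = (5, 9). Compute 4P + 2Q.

(4, 10)

First 4P:
Repeated addition: build up to 4P.
2P: tangent at (0, 2): λ = (3·0² + 8)/(2·2) ≡ 8/4. 4⁻¹ ≡ 3 (mod 11), so λ ≡ 8·3 ≡ 2.
  x = λ² - 0 - 0 = 4 - 0 ≡ 4; y = λ·(0 - 4) - 2 ≡ 1. → (4, 1)
3P: (4, 1) + (0, 2). λ = (2 - 1)/(0 - 4) ≡ 1/7 mod 11. 7⁻¹ ≡ 8 (mod 11), so λ ≡ 8.
  x = λ² - 4 - 0 = 64 - 4 ≡ 5; y = λ·(4 - 5) - 1 ≡ 2. → (5, 2)
4P: (5, 2) + (0, 2). λ = (2 - 2)/(0 - 5) ≡ 0/6 mod 11. 6⁻¹ ≡ 2 (mod 11), so λ ≡ 0.
  x = λ² - 5 - 0 = 0 - 5 ≡ 6; y = λ·(5 - 6) - 2 ≡ 9. → (6, 9)
4P = (6, 9).
Next 2Q:
Repeated addition: build up to 2Q.
2Q: tangent at (5, 9): λ = (3·5² + 8)/(2·9) ≡ 6/7. 7⁻¹ ≡ 8 (mod 11), so λ ≡ 6·8 ≡ 4.
  x = λ² - 5 - 5 = 16 - 10 ≡ 6; y = λ·(5 - 6) - 9 ≡ 9. → (6, 9)
2Q = (6, 9).
Finally 4P + 2Q:
tangent at (6, 9): λ = (3·6² + 8)/(2·9) ≡ 6/7. 7⁻¹ ≡ 8 (mod 11), so λ ≡ 6·8 ≡ 4.
  x = λ² - 6 - 6 = 16 - 12 ≡ 4; y = λ·(6 - 4) - 9 ≡ 10. → (4, 10)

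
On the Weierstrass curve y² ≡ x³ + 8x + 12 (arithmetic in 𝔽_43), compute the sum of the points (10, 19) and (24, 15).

(10, 19) + (24, 15). λ = (15 - 19)/(24 - 10) ≡ 39/14 mod 43. 14⁻¹ ≡ 40 (mod 43), so λ ≡ 12.
  x = λ² - 10 - 24 = 144 - 34 ≡ 24; y = λ·(10 - 24) - 19 ≡ 28. → (24, 28)

(24, 28)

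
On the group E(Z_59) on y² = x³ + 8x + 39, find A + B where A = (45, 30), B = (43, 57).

(45, 30) + (43, 57). λ = (57 - 30)/(43 - 45) ≡ 27/57 mod 59. 57⁻¹ ≡ 29 (mod 59), so λ ≡ 16.
  x = λ² - 45 - 43 = 256 - 88 ≡ 50; y = λ·(45 - 50) - 30 ≡ 8. → (50, 8)

(50, 8)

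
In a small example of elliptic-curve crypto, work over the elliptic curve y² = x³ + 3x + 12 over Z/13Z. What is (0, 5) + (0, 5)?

(1, 9)

tangent at (0, 5): λ = (3·0² + 3)/(2·5) ≡ 3/10. 10⁻¹ ≡ 4 (mod 13), so λ ≡ 3·4 ≡ 12.
  x = λ² - 0 - 0 = 144 - 0 ≡ 1; y = λ·(0 - 1) - 5 ≡ 9. → (1, 9)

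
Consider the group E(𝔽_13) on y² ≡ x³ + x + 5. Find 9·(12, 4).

O

Write Q = (12, 4).
Repeated addition: build up to 9Q.
2Q: tangent at (12, 4): λ = (3·12² + 1)/(2·4) ≡ 4/8. 8⁻¹ ≡ 5 (mod 13), so λ ≡ 4·5 ≡ 7.
  x = λ² - 12 - 12 = 49 - 24 ≡ 12; y = λ·(12 - 12) - 4 ≡ 9. → (12, 9)
3Q: (12, 9) + (12, 4): same x and y₁ ≡ -y₂, so the sum is ∞.
4Q: ∞ + (12, 4) = (12, 4) (identity).
5Q: tangent at (12, 4): λ = (3·12² + 1)/(2·4) ≡ 4/8. 8⁻¹ ≡ 5 (mod 13), so λ ≡ 4·5 ≡ 7.
  x = λ² - 12 - 12 = 49 - 24 ≡ 12; y = λ·(12 - 12) - 4 ≡ 9. → (12, 9)
6Q: (12, 9) + (12, 4): same x and y₁ ≡ -y₂, so the sum is ∞.
7Q: ∞ + (12, 4) = (12, 4) (identity).
8Q: tangent at (12, 4): λ = (3·12² + 1)/(2·4) ≡ 4/8. 8⁻¹ ≡ 5 (mod 13), so λ ≡ 4·5 ≡ 7.
  x = λ² - 12 - 12 = 49 - 24 ≡ 12; y = λ·(12 - 12) - 4 ≡ 9. → (12, 9)
9Q: (12, 9) + (12, 4): same x and y₁ ≡ -y₂, so the sum is ∞.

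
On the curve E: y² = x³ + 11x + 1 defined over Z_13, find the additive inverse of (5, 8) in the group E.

(5, 5)

-(5, 8) = (5, -8 mod 13) = (5, 5).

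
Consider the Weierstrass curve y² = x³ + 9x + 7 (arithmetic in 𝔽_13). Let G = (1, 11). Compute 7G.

Double-and-add on 7 = (111)₂. Start with G = (1, 11) for the leading 1-bit.
double: tangent at (1, 11): λ = (3·1² + 9)/(2·11) ≡ 12/9. 9⁻¹ ≡ 3 (mod 13) since 9·3 = 27 ≡ 1, so λ ≡ 12·3 ≡ 10.
  x = λ² - 1 - 1 = 100 - 2 ≡ 7; y = λ·(1 - 7) - 11 ≡ 7. → (7, 7)
add G: (7, 7) + (1, 11). λ = (11 - 7)/(1 - 7) ≡ 4/7 mod 13. 7⁻¹ ≡ 2 (mod 13), so λ ≡ 8.
  x = λ² - 7 - 1 = 64 - 8 ≡ 4; y = λ·(7 - 4) - 7 ≡ 4. → (4, 4)
double: tangent at (4, 4): λ = (3·4² + 9)/(2·4) ≡ 5/8. 8⁻¹ ≡ 5 (mod 13), so λ ≡ 5·5 ≡ 12.
  x = λ² - 4 - 4 = 144 - 8 ≡ 6; y = λ·(4 - 6) - 4 ≡ 11. → (6, 11)
add G: (6, 11) + (1, 11). λ = (11 - 11)/(1 - 6) ≡ 0/8 mod 13. 8⁻¹ ≡ 5 (mod 13), so λ ≡ 0.
  x = λ² - 6 - 1 = 0 - 7 ≡ 6; y = λ·(6 - 6) - 11 ≡ 2. → (6, 2)

(6, 2)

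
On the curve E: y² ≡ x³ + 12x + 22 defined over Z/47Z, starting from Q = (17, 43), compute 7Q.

Repeated addition: build up to 7Q.
2Q: tangent at (17, 43): λ = (3·17² + 12)/(2·43) ≡ 33/39. 39⁻¹ ≡ 41 (mod 47), so λ ≡ 33·41 ≡ 37.
  x = λ² - 17 - 17 = 1369 - 34 ≡ 19; y = λ·(17 - 19) - 43 ≡ 24. → (19, 24)
3Q: (19, 24) + (17, 43). λ = (43 - 24)/(17 - 19) ≡ 19/45 mod 47. 45⁻¹ ≡ 23 (mod 47) since 45·23 = 1035 ≡ 1, so λ ≡ 14.
  x = λ² - 19 - 17 = 196 - 36 ≡ 19; y = λ·(19 - 19) - 24 ≡ 23. → (19, 23)
4Q: (19, 23) + (17, 43). λ = (43 - 23)/(17 - 19) ≡ 20/45 mod 47. 45⁻¹ ≡ 23 (mod 47), so λ ≡ 37.
  x = λ² - 19 - 17 = 1369 - 36 ≡ 17; y = λ·(19 - 17) - 23 ≡ 4. → (17, 4)
5Q: (17, 4) + (17, 43): same x and y₁ ≡ -y₂, so the sum is ∞.
6Q: ∞ + (17, 43) = (17, 43) (identity).
7Q: tangent at (17, 43): λ = (3·17² + 12)/(2·43) ≡ 33/39. 39⁻¹ ≡ 41 (mod 47) since 39·41 = 1599 ≡ 1, so λ ≡ 33·41 ≡ 37.
  x = λ² - 17 - 17 = 1369 - 34 ≡ 19; y = λ·(17 - 19) - 43 ≡ 24. → (19, 24)

(19, 24)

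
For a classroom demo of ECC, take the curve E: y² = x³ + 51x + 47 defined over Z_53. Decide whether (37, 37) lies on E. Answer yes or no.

y² = 37² ≡ 44; x³ + 51x + 47 = 52587 ≡ 11 (mod 53). 44 ≠ 11.

no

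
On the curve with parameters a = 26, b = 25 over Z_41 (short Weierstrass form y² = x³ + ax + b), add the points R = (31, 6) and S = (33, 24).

(31, 6) + (33, 24). λ = (24 - 6)/(33 - 31) ≡ 18/2 mod 41. 2⁻¹ ≡ 21 (mod 41), so λ ≡ 9.
  x = λ² - 31 - 33 = 81 - 64 ≡ 17; y = λ·(31 - 17) - 6 ≡ 38. → (17, 38)

(17, 38)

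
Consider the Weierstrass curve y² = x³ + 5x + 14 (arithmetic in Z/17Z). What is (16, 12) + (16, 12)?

(4, 9)

tangent at (16, 12): λ = (3·16² + 5)/(2·12) ≡ 8/7. 7⁻¹ ≡ 5 (mod 17), so λ ≡ 8·5 ≡ 6.
  x = λ² - 16 - 16 = 36 - 32 ≡ 4; y = λ·(16 - 4) - 12 ≡ 9. → (4, 9)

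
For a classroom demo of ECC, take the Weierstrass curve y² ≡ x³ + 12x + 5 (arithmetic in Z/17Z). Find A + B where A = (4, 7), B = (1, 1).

(4, 7) + (1, 1). λ = (1 - 7)/(1 - 4) ≡ 11/14 mod 17. 14⁻¹ ≡ 11 (mod 17) since 14·11 = 154 ≡ 1, so λ ≡ 2.
  x = λ² - 4 - 1 = 4 - 5 ≡ 16; y = λ·(4 - 16) - 7 ≡ 3. → (16, 3)

(16, 3)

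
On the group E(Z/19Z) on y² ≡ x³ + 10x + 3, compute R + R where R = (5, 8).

(18, 12)

tangent at (5, 8): λ = (3·5² + 10)/(2·8) ≡ 9/16. 16⁻¹ ≡ 6 (mod 19) since 16·6 = 96 ≡ 1, so λ ≡ 9·6 ≡ 16.
  x = λ² - 5 - 5 = 256 - 10 ≡ 18; y = λ·(5 - 18) - 8 ≡ 12. → (18, 12)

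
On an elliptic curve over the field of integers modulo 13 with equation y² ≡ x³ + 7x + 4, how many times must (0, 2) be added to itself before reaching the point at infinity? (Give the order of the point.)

6

2P: tangent at (0, 2): λ = (3·0² + 7)/(2·2) ≡ 7/4. 4⁻¹ ≡ 10 (mod 13), so λ ≡ 7·10 ≡ 5.
  x = λ² - 0 - 0 = 25 - 0 ≡ 12; y = λ·(0 - 12) - 2 ≡ 3. → (12, 3)
3P: (12, 3) + (0, 2). λ = (2 - 3)/(0 - 12) ≡ 12/1 mod 13. 1⁻¹ ≡ 1 (mod 13), so λ ≡ 12.
  x = λ² - 12 - 0 = 144 - 12 ≡ 2; y = λ·(12 - 2) - 3 ≡ 0. → (2, 0)
4P: (2, 0) + (0, 2). λ = (2 - 0)/(0 - 2) ≡ 2/11 mod 13. 11⁻¹ ≡ 6 (mod 13), so λ ≡ 12.
  x = λ² - 2 - 0 = 144 - 2 ≡ 12; y = λ·(2 - 12) - 0 ≡ 10. → (12, 10)
5P: (12, 10) + (0, 2). λ = (2 - 10)/(0 - 12) ≡ 5/1 mod 13. 1⁻¹ ≡ 1 (mod 13) since 1·1 = 1 ≡ 1, so λ ≡ 5.
  x = λ² - 12 - 0 = 25 - 12 ≡ 0; y = λ·(12 - 0) - 10 ≡ 11. → (0, 11)
6P: (0, 11) + (0, 2): same x and y₁ ≡ -y₂, so the sum is the point at infinity.
6P = the point at infinity, so the order is 6.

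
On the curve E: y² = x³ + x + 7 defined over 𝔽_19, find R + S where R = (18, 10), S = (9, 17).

(17, 4)

(18, 10) + (9, 17). λ = (17 - 10)/(9 - 18) ≡ 7/10 mod 19. 10⁻¹ ≡ 2 (mod 19) since 10·2 = 20 ≡ 1, so λ ≡ 14.
  x = λ² - 18 - 9 = 196 - 27 ≡ 17; y = λ·(18 - 17) - 10 ≡ 4. → (17, 4)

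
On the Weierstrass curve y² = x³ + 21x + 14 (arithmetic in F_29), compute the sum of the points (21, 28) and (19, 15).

(24, 25)

(21, 28) + (19, 15). λ = (15 - 28)/(19 - 21) ≡ 16/27 mod 29. 27⁻¹ ≡ 14 (mod 29), so λ ≡ 21.
  x = λ² - 21 - 19 = 441 - 40 ≡ 24; y = λ·(21 - 24) - 28 ≡ 25. → (24, 25)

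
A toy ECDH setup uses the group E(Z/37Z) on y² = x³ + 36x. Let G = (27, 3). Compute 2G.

tangent at (27, 3): λ = (3·27² + 36)/(2·3) ≡ 3/6. 6⁻¹ ≡ 31 (mod 37) since 6·31 = 186 ≡ 1, so λ ≡ 3·31 ≡ 19.
  x = λ² - 27 - 27 = 361 - 54 ≡ 11; y = λ·(27 - 11) - 3 ≡ 5. → (11, 5)

(11, 5)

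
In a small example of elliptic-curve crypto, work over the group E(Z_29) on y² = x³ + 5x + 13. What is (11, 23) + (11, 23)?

(13, 19)

tangent at (11, 23): λ = (3·11² + 5)/(2·23) ≡ 20/17. 17⁻¹ ≡ 12 (mod 29), so λ ≡ 20·12 ≡ 8.
  x = λ² - 11 - 11 = 64 - 22 ≡ 13; y = λ·(11 - 13) - 23 ≡ 19. → (13, 19)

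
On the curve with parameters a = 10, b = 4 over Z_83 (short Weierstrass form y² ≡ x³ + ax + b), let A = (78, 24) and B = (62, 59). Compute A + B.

(35, 22)

(78, 24) + (62, 59). λ = (59 - 24)/(62 - 78) ≡ 35/67 mod 83. 67⁻¹ ≡ 57 (mod 83), so λ ≡ 3.
  x = λ² - 78 - 62 = 9 - 140 ≡ 35; y = λ·(78 - 35) - 24 ≡ 22. → (35, 22)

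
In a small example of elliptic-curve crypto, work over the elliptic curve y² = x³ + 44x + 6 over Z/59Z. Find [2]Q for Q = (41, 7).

tangent at (41, 7): λ = (3·41² + 44)/(2·7) ≡ 13/14. 14⁻¹ ≡ 38 (mod 59), so λ ≡ 13·38 ≡ 22.
  x = λ² - 41 - 41 = 484 - 82 ≡ 48; y = λ·(41 - 48) - 7 ≡ 16. → (48, 16)

(48, 16)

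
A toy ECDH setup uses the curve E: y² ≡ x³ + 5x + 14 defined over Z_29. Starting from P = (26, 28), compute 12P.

(1, 7)

Repeated addition: build up to 12P.
2P: tangent at (26, 28): λ = (3·26² + 5)/(2·28) ≡ 3/27. 27⁻¹ ≡ 14 (mod 29) since 27·14 = 378 ≡ 1, so λ ≡ 3·14 ≡ 13.
  x = λ² - 26 - 26 = 169 - 52 ≡ 1; y = λ·(26 - 1) - 28 ≡ 7. → (1, 7)
3P: (1, 7) + (26, 28). λ = (28 - 7)/(26 - 1) ≡ 21/25 mod 29. 25⁻¹ ≡ 7 (mod 29), so λ ≡ 2.
  x = λ² - 1 - 26 = 4 - 27 ≡ 6; y = λ·(1 - 6) - 7 ≡ 12. → (6, 12)
4P: (6, 12) + (26, 28). λ = (28 - 12)/(26 - 6) ≡ 16/20 mod 29. 20⁻¹ ≡ 16 (mod 29) since 20·16 = 320 ≡ 1, so λ ≡ 24.
  x = λ² - 6 - 26 = 576 - 32 ≡ 22; y = λ·(6 - 22) - 12 ≡ 10. → (22, 10)
5P: (22, 10) + (26, 28). λ = (28 - 10)/(26 - 22) ≡ 18/4 mod 29. 4⁻¹ ≡ 22 (mod 29) since 4·22 = 88 ≡ 1, so λ ≡ 19.
  x = λ² - 22 - 26 = 361 - 48 ≡ 23; y = λ·(22 - 23) - 10 ≡ 0. → (23, 0)
6P: (23, 0) + (26, 28). λ = (28 - 0)/(26 - 23) ≡ 28/3 mod 29. 3⁻¹ ≡ 10 (mod 29), so λ ≡ 19.
  x = λ² - 23 - 26 = 361 - 49 ≡ 22; y = λ·(23 - 22) - 0 ≡ 19. → (22, 19)
7P: (22, 19) + (26, 28). λ = (28 - 19)/(26 - 22) ≡ 9/4 mod 29. 4⁻¹ ≡ 22 (mod 29), so λ ≡ 24.
  x = λ² - 22 - 26 = 576 - 48 ≡ 6; y = λ·(22 - 6) - 19 ≡ 17. → (6, 17)
8P: (6, 17) + (26, 28). λ = (28 - 17)/(26 - 6) ≡ 11/20 mod 29. 20⁻¹ ≡ 16 (mod 29), so λ ≡ 2.
  x = λ² - 6 - 26 = 4 - 32 ≡ 1; y = λ·(6 - 1) - 17 ≡ 22. → (1, 22)
9P: (1, 22) + (26, 28). λ = (28 - 22)/(26 - 1) ≡ 6/25 mod 29. 25⁻¹ ≡ 7 (mod 29), so λ ≡ 13.
  x = λ² - 1 - 26 = 169 - 27 ≡ 26; y = λ·(1 - 26) - 22 ≡ 1. → (26, 1)
10P: (26, 1) + (26, 28): same x and y₁ ≡ -y₂, so the sum is O.
11P: O + (26, 28) = (26, 28) (identity).
12P: tangent at (26, 28): λ = (3·26² + 5)/(2·28) ≡ 3/27. 27⁻¹ ≡ 14 (mod 29), so λ ≡ 3·14 ≡ 13.
  x = λ² - 26 - 26 = 169 - 52 ≡ 1; y = λ·(26 - 1) - 28 ≡ 7. → (1, 7)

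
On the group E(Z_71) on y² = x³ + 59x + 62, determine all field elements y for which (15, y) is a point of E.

x³ + 59x + 62 = 4322 ≡ 62 (mod 71).
62 is a non-residue mod 71; no y exists.

none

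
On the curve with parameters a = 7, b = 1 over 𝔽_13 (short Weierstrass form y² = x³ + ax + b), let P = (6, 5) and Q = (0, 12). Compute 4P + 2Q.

O

First 4P:
Double-and-add on 4 = (100)₂. Start with P = (6, 5) for the leading 1-bit.
double: tangent at (6, 5): λ = (3·6² + 7)/(2·5) ≡ 11/10. 10⁻¹ ≡ 4 (mod 13) since 10·4 = 40 ≡ 1, so λ ≡ 11·4 ≡ 5.
  x = λ² - 6 - 6 = 25 - 12 ≡ 0; y = λ·(6 - 0) - 5 ≡ 12. → (0, 12)
double: tangent at (0, 12): λ = (3·0² + 7)/(2·12) ≡ 7/11. 11⁻¹ ≡ 6 (mod 13), so λ ≡ 7·6 ≡ 3.
  x = λ² - 0 - 0 = 9 - 0 ≡ 9; y = λ·(0 - 9) - 12 ≡ 0. → (9, 0)
4P = (9, 0).
Next 2Q:
Repeated addition: build up to 2Q.
2Q: tangent at (0, 12): λ = (3·0² + 7)/(2·12) ≡ 7/11. 11⁻¹ ≡ 6 (mod 13), so λ ≡ 7·6 ≡ 3.
  x = λ² - 0 - 0 = 9 - 0 ≡ 9; y = λ·(0 - 9) - 12 ≡ 0. → (9, 0)
2Q = (9, 0).
Finally 4P + 2Q:
(9, 0) + (9, 0): same x and y₁ ≡ -y₂, so the sum is the point at infinity.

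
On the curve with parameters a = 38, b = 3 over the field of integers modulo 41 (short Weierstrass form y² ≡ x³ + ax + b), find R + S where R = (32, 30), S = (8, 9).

(32, 30) + (8, 9). λ = (9 - 30)/(8 - 32) ≡ 20/17 mod 41. 17⁻¹ ≡ 29 (mod 41), so λ ≡ 6.
  x = λ² - 32 - 8 = 36 - 40 ≡ 37; y = λ·(32 - 37) - 30 ≡ 22. → (37, 22)

(37, 22)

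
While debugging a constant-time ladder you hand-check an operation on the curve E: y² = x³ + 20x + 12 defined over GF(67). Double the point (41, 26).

tangent at (41, 26): λ = (3·41² + 20)/(2·26) ≡ 38/52. 52⁻¹ ≡ 58 (mod 67) since 52·58 = 3016 ≡ 1, so λ ≡ 38·58 ≡ 60.
  x = λ² - 41 - 41 = 3600 - 82 ≡ 34; y = λ·(41 - 34) - 26 ≡ 59. → (34, 59)

(34, 59)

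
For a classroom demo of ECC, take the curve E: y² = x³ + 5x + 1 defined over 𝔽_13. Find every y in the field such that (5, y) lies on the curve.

x³ + 5x + 1 = 151 ≡ 8 (mod 13).
8 is a non-residue mod 13; no y exists.

none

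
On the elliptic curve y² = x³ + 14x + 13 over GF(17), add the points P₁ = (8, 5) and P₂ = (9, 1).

(8, 5) + (9, 1). λ = (1 - 5)/(9 - 8) ≡ 13/1 mod 17. 1⁻¹ ≡ 1 (mod 17), so λ ≡ 13.
  x = λ² - 8 - 9 = 169 - 17 ≡ 16; y = λ·(8 - 16) - 5 ≡ 10. → (16, 10)

(16, 10)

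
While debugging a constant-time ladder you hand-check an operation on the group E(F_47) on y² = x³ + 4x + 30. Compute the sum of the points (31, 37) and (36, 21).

(41, 42)

(31, 37) + (36, 21). λ = (21 - 37)/(36 - 31) ≡ 31/5 mod 47. 5⁻¹ ≡ 19 (mod 47), so λ ≡ 25.
  x = λ² - 31 - 36 = 625 - 67 ≡ 41; y = λ·(31 - 41) - 37 ≡ 42. → (41, 42)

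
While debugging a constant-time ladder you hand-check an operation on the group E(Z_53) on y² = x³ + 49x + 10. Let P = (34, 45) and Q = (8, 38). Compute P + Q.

(34, 45) + (8, 38). λ = (38 - 45)/(8 - 34) ≡ 46/27 mod 53. 27⁻¹ ≡ 2 (mod 53), so λ ≡ 39.
  x = λ² - 34 - 8 = 1521 - 42 ≡ 48; y = λ·(34 - 48) - 45 ≡ 45. → (48, 45)

(48, 45)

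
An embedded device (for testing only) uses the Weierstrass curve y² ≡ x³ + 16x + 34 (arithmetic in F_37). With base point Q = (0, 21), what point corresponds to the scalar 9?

(34, 25)

Double-and-add on 9 = (1001)₂. Start with Q = (0, 21) for the leading 1-bit.
double: tangent at (0, 21): λ = (3·0² + 16)/(2·21) ≡ 16/5. 5⁻¹ ≡ 15 (mod 37), so λ ≡ 16·15 ≡ 18.
  x = λ² - 0 - 0 = 324 - 0 ≡ 28; y = λ·(0 - 28) - 21 ≡ 30. → (28, 30)
double: tangent at (28, 30): λ = (3·28² + 16)/(2·30) ≡ 0/23. 23⁻¹ ≡ 29 (mod 37), so λ ≡ 0·29 ≡ 0.
  x = λ² - 28 - 28 = 0 - 56 ≡ 18; y = λ·(28 - 18) - 30 ≡ 7. → (18, 7)
double: tangent at (18, 7): λ = (3·18² + 16)/(2·7) ≡ 26/14. 14⁻¹ ≡ 8 (mod 37), so λ ≡ 26·8 ≡ 23.
  x = λ² - 18 - 18 = 529 - 36 ≡ 12; y = λ·(18 - 12) - 7 ≡ 20. → (12, 20)
add Q: (12, 20) + (0, 21). λ = (21 - 20)/(0 - 12) ≡ 1/25 mod 37. 25⁻¹ ≡ 3 (mod 37) since 25·3 = 75 ≡ 1, so λ ≡ 3.
  x = λ² - 12 - 0 = 9 - 12 ≡ 34; y = λ·(12 - 34) - 20 ≡ 25. → (34, 25)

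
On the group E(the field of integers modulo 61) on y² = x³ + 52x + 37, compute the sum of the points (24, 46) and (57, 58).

(24, 46) + (57, 58). λ = (58 - 46)/(57 - 24) ≡ 12/33 mod 61. 33⁻¹ ≡ 37 (mod 61), so λ ≡ 17.
  x = λ² - 24 - 57 = 289 - 81 ≡ 25; y = λ·(24 - 25) - 46 ≡ 59. → (25, 59)

(25, 59)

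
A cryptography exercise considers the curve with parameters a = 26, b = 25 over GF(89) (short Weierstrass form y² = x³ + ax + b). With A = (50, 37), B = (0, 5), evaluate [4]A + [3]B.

First 4A:
Repeated addition: build up to 4A.
2A: tangent at (50, 37): λ = (3·50² + 26)/(2·37) ≡ 50/74. 74⁻¹ ≡ 83 (mod 89) since 74·83 = 6142 ≡ 1, so λ ≡ 50·83 ≡ 56.
  x = λ² - 50 - 50 = 3136 - 100 ≡ 10; y = λ·(50 - 10) - 37 ≡ 67. → (10, 67)
3A: (10, 67) + (50, 37). λ = (37 - 67)/(50 - 10) ≡ 59/40 mod 89. 40⁻¹ ≡ 69 (mod 89), so λ ≡ 66.
  x = λ² - 10 - 50 = 4356 - 60 ≡ 24; y = λ·(10 - 24) - 67 ≡ 77. → (24, 77)
4A: (24, 77) + (50, 37). λ = (37 - 77)/(50 - 24) ≡ 49/26 mod 89. 26⁻¹ ≡ 24 (mod 89), so λ ≡ 19.
  x = λ² - 24 - 50 = 361 - 74 ≡ 20; y = λ·(24 - 20) - 77 ≡ 88. → (20, 88)
4A = (20, 88).
Next 3B:
Repeated addition: build up to 3B.
2B: tangent at (0, 5): λ = (3·0² + 26)/(2·5) ≡ 26/10. 10⁻¹ ≡ 9 (mod 89), so λ ≡ 26·9 ≡ 56.
  x = λ² - 0 - 0 = 3136 - 0 ≡ 21; y = λ·(0 - 21) - 5 ≡ 65. → (21, 65)
3B: (21, 65) + (0, 5). λ = (5 - 65)/(0 - 21) ≡ 29/68 mod 89. 68⁻¹ ≡ 72 (mod 89), so λ ≡ 41.
  x = λ² - 21 - 0 = 1681 - 21 ≡ 58; y = λ·(21 - 58) - 65 ≡ 20. → (58, 20)
3B = (58, 20).
Finally 4A + 3B:
(20, 88) + (58, 20). λ = (20 - 88)/(58 - 20) ≡ 21/38 mod 89. 38⁻¹ ≡ 82 (mod 89) since 38·82 = 3116 ≡ 1, so λ ≡ 31.
  x = λ² - 20 - 58 = 961 - 78 ≡ 82; y = λ·(20 - 82) - 88 ≡ 37. → (82, 37)

(82, 37)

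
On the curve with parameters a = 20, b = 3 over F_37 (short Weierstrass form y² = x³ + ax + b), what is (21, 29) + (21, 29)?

tangent at (21, 29): λ = (3·21² + 20)/(2·29) ≡ 11/21. 21⁻¹ ≡ 30 (mod 37), so λ ≡ 11·30 ≡ 34.
  x = λ² - 21 - 21 = 1156 - 42 ≡ 4; y = λ·(21 - 4) - 29 ≡ 31. → (4, 31)

(4, 31)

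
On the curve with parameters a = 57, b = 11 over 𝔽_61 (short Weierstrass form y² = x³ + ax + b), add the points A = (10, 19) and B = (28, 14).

(50, 26)

(10, 19) + (28, 14). λ = (14 - 19)/(28 - 10) ≡ 56/18 mod 61. 18⁻¹ ≡ 17 (mod 61), so λ ≡ 37.
  x = λ² - 10 - 28 = 1369 - 38 ≡ 50; y = λ·(10 - 50) - 19 ≡ 26. → (50, 26)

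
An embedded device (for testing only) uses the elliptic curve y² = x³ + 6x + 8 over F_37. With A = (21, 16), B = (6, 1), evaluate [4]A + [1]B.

(13, 27)

First 4A:
Repeated addition: build up to 4A.
2A: tangent at (21, 16): λ = (3·21² + 6)/(2·16) ≡ 34/32. 32⁻¹ ≡ 22 (mod 37) since 32·22 = 704 ≡ 1, so λ ≡ 34·22 ≡ 8.
  x = λ² - 21 - 21 = 64 - 42 ≡ 22; y = λ·(21 - 22) - 16 ≡ 13. → (22, 13)
3A: (22, 13) + (21, 16). λ = (16 - 13)/(21 - 22) ≡ 3/36 mod 37. 36⁻¹ ≡ 36 (mod 37) since 36·36 = 1296 ≡ 1, so λ ≡ 34.
  x = λ² - 22 - 21 = 1156 - 43 ≡ 3; y = λ·(22 - 3) - 13 ≡ 4. → (3, 4)
4A: (3, 4) + (21, 16). λ = (16 - 4)/(21 - 3) ≡ 12/18 mod 37. 18⁻¹ ≡ 35 (mod 37), so λ ≡ 13.
  x = λ² - 3 - 21 = 169 - 24 ≡ 34; y = λ·(3 - 34) - 4 ≡ 0. → (34, 0)
4A = (34, 0).
Finally 4A + B:
(34, 0) + (6, 1). λ = (1 - 0)/(6 - 34) ≡ 1/9 mod 37. 9⁻¹ ≡ 33 (mod 37), so λ ≡ 33.
  x = λ² - 34 - 6 = 1089 - 40 ≡ 13; y = λ·(34 - 13) - 0 ≡ 27. → (13, 27)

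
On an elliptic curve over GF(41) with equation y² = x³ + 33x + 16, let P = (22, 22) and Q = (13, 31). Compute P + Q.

(22, 22) + (13, 31). λ = (31 - 22)/(13 - 22) ≡ 9/32 mod 41. 32⁻¹ ≡ 9 (mod 41) since 32·9 = 288 ≡ 1, so λ ≡ 40.
  x = λ² - 22 - 13 = 1600 - 35 ≡ 7; y = λ·(22 - 7) - 22 ≡ 4. → (7, 4)

(7, 4)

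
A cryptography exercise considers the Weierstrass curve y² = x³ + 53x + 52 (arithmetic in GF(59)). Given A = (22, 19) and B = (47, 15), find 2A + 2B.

First 2A:
Repeated addition: build up to 2A.
2A: tangent at (22, 19): λ = (3·22² + 53)/(2·19) ≡ 30/38. 38⁻¹ ≡ 14 (mod 59) since 38·14 = 532 ≡ 1, so λ ≡ 30·14 ≡ 7.
  x = λ² - 22 - 22 = 49 - 44 ≡ 5; y = λ·(22 - 5) - 19 ≡ 41. → (5, 41)
2A = (5, 41).
Next 2B:
Repeated addition: build up to 2B.
2B: tangent at (47, 15): λ = (3·47² + 53)/(2·15) ≡ 13/30. 30⁻¹ ≡ 2 (mod 59), so λ ≡ 13·2 ≡ 26.
  x = λ² - 47 - 47 = 676 - 94 ≡ 51; y = λ·(47 - 51) - 15 ≡ 58. → (51, 58)
2B = (51, 58).
Finally 2A + 2B:
(5, 41) + (51, 58). λ = (58 - 41)/(51 - 5) ≡ 17/46 mod 59. 46⁻¹ ≡ 9 (mod 59) since 46·9 = 414 ≡ 1, so λ ≡ 35.
  x = λ² - 5 - 51 = 1225 - 56 ≡ 48; y = λ·(5 - 48) - 41 ≡ 47. → (48, 47)

(48, 47)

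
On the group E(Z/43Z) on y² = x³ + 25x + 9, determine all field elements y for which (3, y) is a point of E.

x³ + 25x + 9 = 111 ≡ 25 (mod 43).
Square roots of 25 mod 43: 5 and 38 (since 5² = 25 ≡ 25).

5, 38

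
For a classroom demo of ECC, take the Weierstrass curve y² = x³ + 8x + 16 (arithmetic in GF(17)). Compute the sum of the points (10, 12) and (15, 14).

(10, 12) + (15, 14). λ = (14 - 12)/(15 - 10) ≡ 2/5 mod 17. 5⁻¹ ≡ 7 (mod 17), so λ ≡ 14.
  x = λ² - 10 - 15 = 196 - 25 ≡ 1; y = λ·(10 - 1) - 12 ≡ 12. → (1, 12)

(1, 12)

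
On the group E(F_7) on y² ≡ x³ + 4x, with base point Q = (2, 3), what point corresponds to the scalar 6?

(0, 0)

Double-and-add on 6 = (110)₂. Start with Q = (2, 3) for the leading 1-bit.
double: tangent at (2, 3): λ = (3·2² + 4)/(2·3) ≡ 2/6. 6⁻¹ ≡ 6 (mod 7), so λ ≡ 2·6 ≡ 5.
  x = λ² - 2 - 2 = 25 - 4 ≡ 0; y = λ·(2 - 0) - 3 ≡ 0. → (0, 0)
add Q: (0, 0) + (2, 3). λ = (3 - 0)/(2 - 0) ≡ 3/2 mod 7. 2⁻¹ ≡ 4 (mod 7), so λ ≡ 5.
  x = λ² - 0 - 2 = 25 - 2 ≡ 2; y = λ·(0 - 2) - 0 ≡ 4. → (2, 4)
double: tangent at (2, 4): λ = (3·2² + 4)/(2·4) ≡ 2/1. 1⁻¹ ≡ 1 (mod 7) since 1·1 = 1 ≡ 1, so λ ≡ 2·1 ≡ 2.
  x = λ² - 2 - 2 = 4 - 4 ≡ 0; y = λ·(2 - 0) - 4 ≡ 0. → (0, 0)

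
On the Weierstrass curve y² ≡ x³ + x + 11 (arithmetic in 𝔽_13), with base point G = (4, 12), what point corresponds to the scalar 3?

O

Repeated addition: build up to 3G.
2G: tangent at (4, 12): λ = (3·4² + 1)/(2·12) ≡ 10/11. 11⁻¹ ≡ 6 (mod 13), so λ ≡ 10·6 ≡ 8.
  x = λ² - 4 - 4 = 64 - 8 ≡ 4; y = λ·(4 - 4) - 12 ≡ 1. → (4, 1)
3G: (4, 1) + (4, 12): same x and y₁ ≡ -y₂, so the sum is the point at infinity.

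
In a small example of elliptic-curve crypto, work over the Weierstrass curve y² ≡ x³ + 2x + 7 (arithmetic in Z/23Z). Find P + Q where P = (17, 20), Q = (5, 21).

(17, 20) + (5, 21). λ = (21 - 20)/(5 - 17) ≡ 1/11 mod 23. 11⁻¹ ≡ 21 (mod 23), so λ ≡ 21.
  x = λ² - 17 - 5 = 441 - 22 ≡ 5; y = λ·(17 - 5) - 20 ≡ 2. → (5, 2)

(5, 2)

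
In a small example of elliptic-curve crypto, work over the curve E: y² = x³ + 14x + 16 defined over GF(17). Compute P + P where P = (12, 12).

(2, 1)

tangent at (12, 12): λ = (3·12² + 14)/(2·12) ≡ 4/7. 7⁻¹ ≡ 5 (mod 17), so λ ≡ 4·5 ≡ 3.
  x = λ² - 12 - 12 = 9 - 24 ≡ 2; y = λ·(12 - 2) - 12 ≡ 1. → (2, 1)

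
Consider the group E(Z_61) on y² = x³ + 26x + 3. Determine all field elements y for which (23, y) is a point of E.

18, 43

x³ + 26x + 3 = 12768 ≡ 19 (mod 61).
Square roots of 19 mod 61: 18 and 43 (since 18² = 324 ≡ 19).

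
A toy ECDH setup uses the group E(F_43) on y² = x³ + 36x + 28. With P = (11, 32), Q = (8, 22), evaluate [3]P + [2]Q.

First 3P:
Repeated addition: build up to 3P.
2P: tangent at (11, 32): λ = (3·11² + 36)/(2·32) ≡ 12/21. 21⁻¹ ≡ 41 (mod 43), so λ ≡ 12·41 ≡ 19.
  x = λ² - 11 - 11 = 361 - 22 ≡ 38; y = λ·(11 - 38) - 32 ≡ 14. → (38, 14)
3P: (38, 14) + (11, 32). λ = (32 - 14)/(11 - 38) ≡ 18/16 mod 43. 16⁻¹ ≡ 35 (mod 43), so λ ≡ 28.
  x = λ² - 38 - 11 = 784 - 49 ≡ 4; y = λ·(38 - 4) - 14 ≡ 35. → (4, 35)
3P = (4, 35).
Next 2Q:
Repeated addition: build up to 2Q.
2Q: tangent at (8, 22): λ = (3·8² + 36)/(2·22) ≡ 13/1. 1⁻¹ ≡ 1 (mod 43), so λ ≡ 13·1 ≡ 13.
  x = λ² - 8 - 8 = 169 - 16 ≡ 24; y = λ·(8 - 24) - 22 ≡ 28. → (24, 28)
2Q = (24, 28).
Finally 3P + 2Q:
(4, 35) + (24, 28). λ = (28 - 35)/(24 - 4) ≡ 36/20 mod 43. 20⁻¹ ≡ 28 (mod 43), so λ ≡ 19.
  x = λ² - 4 - 24 = 361 - 28 ≡ 32; y = λ·(4 - 32) - 35 ≡ 35. → (32, 35)

(32, 35)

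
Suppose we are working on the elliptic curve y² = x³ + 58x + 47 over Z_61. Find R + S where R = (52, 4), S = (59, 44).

(20, 22)

(52, 4) + (59, 44). λ = (44 - 4)/(59 - 52) ≡ 40/7 mod 61. 7⁻¹ ≡ 35 (mod 61), so λ ≡ 58.
  x = λ² - 52 - 59 = 3364 - 111 ≡ 20; y = λ·(52 - 20) - 4 ≡ 22. → (20, 22)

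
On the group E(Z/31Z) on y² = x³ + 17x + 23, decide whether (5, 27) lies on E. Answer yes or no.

y² = 27² ≡ 16; x³ + 17x + 23 = 233 ≡ 16 (mod 31). 16 = 16.

yes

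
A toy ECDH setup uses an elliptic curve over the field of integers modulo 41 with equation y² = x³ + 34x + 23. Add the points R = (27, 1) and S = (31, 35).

(27, 1) + (31, 35). λ = (35 - 1)/(31 - 27) ≡ 34/4 mod 41. 4⁻¹ ≡ 31 (mod 41) since 4·31 = 124 ≡ 1, so λ ≡ 29.
  x = λ² - 27 - 31 = 841 - 58 ≡ 4; y = λ·(27 - 4) - 1 ≡ 10. → (4, 10)

(4, 10)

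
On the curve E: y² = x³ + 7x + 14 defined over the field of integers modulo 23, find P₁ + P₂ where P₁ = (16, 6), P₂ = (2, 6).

(16, 6) + (2, 6). λ = (6 - 6)/(2 - 16) ≡ 0/9 mod 23. 9⁻¹ ≡ 18 (mod 23), so λ ≡ 0.
  x = λ² - 16 - 2 = 0 - 18 ≡ 5; y = λ·(16 - 5) - 6 ≡ 17. → (5, 17)

(5, 17)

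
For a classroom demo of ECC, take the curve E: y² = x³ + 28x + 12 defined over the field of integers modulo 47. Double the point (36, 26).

tangent at (36, 26): λ = (3·36² + 28)/(2·26) ≡ 15/5. 5⁻¹ ≡ 19 (mod 47) since 5·19 = 95 ≡ 1, so λ ≡ 15·19 ≡ 3.
  x = λ² - 36 - 36 = 9 - 72 ≡ 31; y = λ·(36 - 31) - 26 ≡ 36. → (31, 36)

(31, 36)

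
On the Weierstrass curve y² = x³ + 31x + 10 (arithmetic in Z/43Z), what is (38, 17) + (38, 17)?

(16, 1)

tangent at (38, 17): λ = (3·38² + 31)/(2·17) ≡ 20/34. 34⁻¹ ≡ 19 (mod 43) since 34·19 = 646 ≡ 1, so λ ≡ 20·19 ≡ 36.
  x = λ² - 38 - 38 = 1296 - 76 ≡ 16; y = λ·(38 - 16) - 17 ≡ 1. → (16, 1)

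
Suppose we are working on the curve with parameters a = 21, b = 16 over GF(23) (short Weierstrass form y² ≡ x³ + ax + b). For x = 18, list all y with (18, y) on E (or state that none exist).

x³ + 21x + 16 = 6226 ≡ 16 (mod 23).
Square roots of 16 mod 23: 4 and 19 (since 4² = 16 ≡ 16).

4, 19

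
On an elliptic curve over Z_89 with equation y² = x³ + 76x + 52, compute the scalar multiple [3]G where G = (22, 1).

(68, 63)

Repeated addition: build up to 3G.
2G: tangent at (22, 1): λ = (3·22² + 76)/(2·1) ≡ 15/2. 2⁻¹ ≡ 45 (mod 89) since 2·45 = 90 ≡ 1, so λ ≡ 15·45 ≡ 52.
  x = λ² - 22 - 22 = 2704 - 44 ≡ 79; y = λ·(22 - 79) - 1 ≡ 61. → (79, 61)
3G: (79, 61) + (22, 1). λ = (1 - 61)/(22 - 79) ≡ 29/32 mod 89. 32⁻¹ ≡ 64 (mod 89) since 32·64 = 2048 ≡ 1, so λ ≡ 76.
  x = λ² - 79 - 22 = 5776 - 101 ≡ 68; y = λ·(79 - 68) - 61 ≡ 63. → (68, 63)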